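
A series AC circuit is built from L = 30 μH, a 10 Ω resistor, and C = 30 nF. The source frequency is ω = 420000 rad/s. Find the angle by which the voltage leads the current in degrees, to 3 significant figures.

X_L = ωL = 12.6 Ω
X_C = 1/(ωC) = 79.4 Ω
Net reactance X = X_L − X_C = -66.8 Ω
Z = 10.0 − j66.8 Ω
|Z| = √(10.0² + 66.8²) = 67.5 Ω
∠Z = arctan(-66.8/10.0) = -81.5°

-81.5°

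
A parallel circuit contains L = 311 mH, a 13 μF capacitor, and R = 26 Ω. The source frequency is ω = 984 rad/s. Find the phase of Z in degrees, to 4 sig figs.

-13.91°

X_L = ωL = 306.0 Ω
X_C = 1/(ωC) = 78.17 Ω
Parallel: admittances add. Y = 1/R + 1/(jωL) + jωC
Y = (0.03846 + j0.009524) S
|Y| = 0.03962 S → |Z| = 1/|Y| = 25.24 Ω, ∠Z = −∠Y = -13.91°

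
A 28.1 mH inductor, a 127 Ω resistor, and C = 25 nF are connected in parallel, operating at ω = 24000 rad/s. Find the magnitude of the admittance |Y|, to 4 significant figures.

X_L = ωL = 674.4 Ω
X_C = 1/(ωC) = 1667 Ω
Parallel: admittances add. Y = 1/R + 1/(jωL) + jωC
Y = (0.007874 − j0.0008828) S
|Y| = 0.007923 S → |Z| = 1/|Y| = 126.2 Ω, ∠Z = −∠Y = 6.397°

7.923 mS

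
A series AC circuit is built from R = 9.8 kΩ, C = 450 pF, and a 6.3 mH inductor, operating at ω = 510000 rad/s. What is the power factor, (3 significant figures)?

0.993

X_L = ωL = 3210 Ω
X_C = 1/(ωC) = 4360 Ω
Net reactance X = X_L − X_C = -1140 Ω
Z = 9800 − j1140 Ω
|Z| = √(9800² + 1140²) = 9870 Ω
∠Z = arctan(-1140/9800) = -6.66°
cos φ = cos(-6.66°) = 0.993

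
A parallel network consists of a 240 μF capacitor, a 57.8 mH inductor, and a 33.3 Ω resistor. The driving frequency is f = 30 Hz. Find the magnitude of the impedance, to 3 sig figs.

ω = 2πf = 188.5 rad/s
X_L = ωL = 10.9 Ω
X_C = 1/(ωC) = 22.1 Ω
Parallel: admittances add. Y = 1/R + 1/(jωL) + jωC
Y = (0.0300 − j0.0465) S
|Y| = 0.0554 S → |Z| = 1/|Y| = 18.1 Ω, ∠Z = −∠Y = 57.2°

18.1 Ω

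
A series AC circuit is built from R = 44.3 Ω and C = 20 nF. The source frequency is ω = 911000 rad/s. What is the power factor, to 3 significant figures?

X_C = 1/(ωC) = 54.9 Ω
Z = 44.3 − j54.9 Ω
|Z| = √(44.3² + 54.9²) = 70.5 Ω
∠Z = arctan(-54.9/44.3) = -51.1°
cos φ = cos(-51.1°) = 0.628

0.628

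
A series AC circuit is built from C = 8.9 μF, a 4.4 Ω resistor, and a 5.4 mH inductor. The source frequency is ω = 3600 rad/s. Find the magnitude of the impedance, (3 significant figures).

X_L = ωL = 19.4 Ω
X_C = 1/(ωC) = 31.2 Ω
Net reactance X = X_L − X_C = -11.8 Ω
Z = 4.40 − j11.8 Ω
|Z| = √(4.40² + 11.8²) = 12.6 Ω

12.6 Ω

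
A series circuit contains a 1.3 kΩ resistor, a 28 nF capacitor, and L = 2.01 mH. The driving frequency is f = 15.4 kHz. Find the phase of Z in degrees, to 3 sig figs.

ω = 2πf = 96760 rad/s
X_L = ωL = 194 Ω
X_C = 1/(ωC) = 369 Ω
Net reactance X = X_L − X_C = -175 Ω
Z = 1300 − j175 Ω
|Z| = √(1300² + 175²) = 1310 Ω
∠Z = arctan(-175/1300) = -7.65°

-7.65°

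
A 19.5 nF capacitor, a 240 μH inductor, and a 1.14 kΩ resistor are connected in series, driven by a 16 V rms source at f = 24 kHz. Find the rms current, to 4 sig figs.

ω = 2πf = 150800 rad/s
X_L = ωL = 36.19 Ω
X_C = 1/(ωC) = 340.1 Ω
Net reactance X = X_L − X_C = -303.9 Ω
Z = 1140 − j303.9 Ω
|Z| = √(1140² + 303.9²) = 1180 Ω
I = V/|Z| = 16/1180 = 13.56 mA

13.56 mA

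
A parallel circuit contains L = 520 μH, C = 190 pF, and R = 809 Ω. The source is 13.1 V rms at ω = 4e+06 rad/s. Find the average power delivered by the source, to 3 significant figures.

X_L = ωL = 2080 Ω
X_C = 1/(ωC) = 1320 Ω
Parallel: admittances add. Y = 1/R + 1/(jωL) + jωC
Y = (0.00124 + j0.000279) S
|Y| = 0.00127 S → |Z| = 1/|Y| = 789 Ω, ∠Z = −∠Y = -12.7°
I = V/|Z| = 16.6 mA
P = VI cos φ = 13.1 × 0.0166 × cos(-12.7°) = 212 mW

212 mW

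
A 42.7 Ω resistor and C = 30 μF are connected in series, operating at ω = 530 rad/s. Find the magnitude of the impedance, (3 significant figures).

X_C = 1/(ωC) = 62.9 Ω
Z = 42.7 − j62.9 Ω
|Z| = √(42.7² + 62.9²) = 76.0 Ω

76.0 Ω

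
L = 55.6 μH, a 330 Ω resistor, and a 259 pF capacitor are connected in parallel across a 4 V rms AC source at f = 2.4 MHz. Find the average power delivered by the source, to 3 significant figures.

48.5 mW

ω = 2πf = 1.508e+07 rad/s
X_L = ωL = 838 Ω
X_C = 1/(ωC) = 256 Ω
Parallel: admittances add. Y = 1/R + 1/(jωL) + jωC
Y = (0.00303 + j0.00271) S
|Y| = 0.00407 S → |Z| = 1/|Y| = 246 Ω, ∠Z = −∠Y = -41.8°
I = V/|Z| = 16.3 mA
P = VI cos φ = 4 × 0.0163 × cos(-41.8°) = 48.5 mW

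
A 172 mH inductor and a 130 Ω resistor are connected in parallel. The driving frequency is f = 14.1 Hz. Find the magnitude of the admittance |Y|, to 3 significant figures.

66.1 mS

ω = 2πf = 88.59 rad/s
X_L = ωL = 15.2 Ω
Parallel: admittances add. Y = 1/R + 1/(jωL)
Y = (0.00769 − j0.0656) S
|Y| = 0.0661 S → |Z| = 1/|Y| = 15.1 Ω, ∠Z = −∠Y = 83.3°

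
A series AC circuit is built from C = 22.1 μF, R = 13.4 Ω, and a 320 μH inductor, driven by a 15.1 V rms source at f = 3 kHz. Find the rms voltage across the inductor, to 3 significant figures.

ω = 2πf = 18850 rad/s
X_L = ωL = 6.03 Ω
X_C = 1/(ωC) = 2.40 Ω
Net reactance X = X_L − X_C = 3.63 Ω
Z = 13.4 + j3.63 Ω
|Z| = √(13.4² + 3.63²) = 13.9 Ω
I = V/|Z| = 1.09 A
V_L = I·|Z_L| = 1.09 × 6.03 = 6.56 V

6.56 V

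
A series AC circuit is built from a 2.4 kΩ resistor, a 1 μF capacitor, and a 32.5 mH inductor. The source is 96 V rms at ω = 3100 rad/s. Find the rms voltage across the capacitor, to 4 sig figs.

X_L = ωL = 100.8 Ω
X_C = 1/(ωC) = 322.6 Ω
Net reactance X = X_L − X_C = -221.8 Ω
Z = 2400 − j221.8 Ω
|Z| = √(2400² + 221.8²) = 2410 Ω
I = V/|Z| = 39.83 mA
V_C = I·|Z_C| = 0.03983 × 322.6 = 12.85 V

12.85 V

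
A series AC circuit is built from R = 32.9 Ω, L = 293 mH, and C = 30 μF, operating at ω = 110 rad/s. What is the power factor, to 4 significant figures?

X_L = ωL = 32.23 Ω
X_C = 1/(ωC) = 303.0 Ω
Net reactance X = X_L − X_C = -270.8 Ω
Z = 32.90 − j270.8 Ω
|Z| = √(32.90² + 270.8²) = 272.8 Ω
∠Z = arctan(-270.8/32.90) = -83.07°
cos φ = cos(-83.07°) = 0.1206

0.1206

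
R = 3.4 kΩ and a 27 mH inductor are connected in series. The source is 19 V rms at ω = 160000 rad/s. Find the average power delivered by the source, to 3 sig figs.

X_L = ωL = 4320 Ω
Z = 3400 + j4320 Ω
|Z| = √(3400² + 4320²) = 5500 Ω
∠Z = arctan(4320/3400) = 51.8°
I = V/|Z| = 3.46 mA
P = VI cos φ = 19 × 0.00346 × cos(51.8°) = 40.6 mW

40.6 mW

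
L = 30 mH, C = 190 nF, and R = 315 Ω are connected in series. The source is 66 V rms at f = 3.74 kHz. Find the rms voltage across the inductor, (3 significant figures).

80.9 V

ω = 2πf = 23500 rad/s
X_L = ωL = 705 Ω
X_C = 1/(ωC) = 224 Ω
Net reactance X = X_L − X_C = 481 Ω
Z = 315 + j481 Ω
|Z| = √(315² + 481²) = 575 Ω
I = V/|Z| = 115 mA
V_L = I·|Z_L| = 0.115 × 705 = 80.9 V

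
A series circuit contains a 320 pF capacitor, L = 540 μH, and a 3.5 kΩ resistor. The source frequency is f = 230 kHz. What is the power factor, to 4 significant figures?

0.9301

ω = 2πf = 1.445e+06 rad/s
X_L = ωL = 780.4 Ω
X_C = 1/(ωC) = 2162 Ω
Net reactance X = X_L − X_C = -1382 Ω
Z = 3500 − j1382 Ω
|Z| = √(3500² + 1382²) = 3763 Ω
∠Z = arctan(-1382/3500) = -21.55°
cos φ = cos(-21.55°) = 0.9301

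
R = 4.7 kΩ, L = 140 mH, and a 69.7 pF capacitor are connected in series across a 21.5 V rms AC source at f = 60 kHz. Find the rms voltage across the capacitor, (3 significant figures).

52.9 V

ω = 2πf = 377000 rad/s
X_L = ωL = 52800 Ω
X_C = 1/(ωC) = 38100 Ω
Net reactance X = X_L − X_C = 14700 Ω
Z = 4700 + j14700 Ω
|Z| = √(4700² + 14700²) = 15500 Ω
I = V/|Z| = 1.39 mA
V_C = I·|Z_C| = 0.00139 × 38100 = 52.9 V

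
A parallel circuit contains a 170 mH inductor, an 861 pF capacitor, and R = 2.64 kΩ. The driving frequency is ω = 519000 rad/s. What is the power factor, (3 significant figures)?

X_L = ωL = 88200 Ω
X_C = 1/(ωC) = 2240 Ω
Parallel: admittances add. Y = 1/R + 1/(jωL) + jωC
Y = (0.000379 + j0.000436) S
|Y| = 0.000577 S → |Z| = 1/|Y| = 1730 Ω, ∠Z = −∠Y = -49.0°
cos φ = cos(-49.0°) = 0.656

0.656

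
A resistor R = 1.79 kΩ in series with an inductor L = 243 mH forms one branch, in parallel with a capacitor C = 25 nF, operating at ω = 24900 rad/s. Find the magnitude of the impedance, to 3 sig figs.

2120 Ω

X_L = ωL = 6050 Ω
X_C = 1/(ωC) = 1610 Ω
Branch 1 (R+jX_L): Z₁ = 1790 + j6050 Ω, |Z₁| = 6310 Ω
Branch 2 (−jX_C): Z₂ = −j1610 Ω
Parallel: Z = Z₁Z₂/(Z₁+Z₂), |Z| = 2120 Ω, ∠Z = -84.5°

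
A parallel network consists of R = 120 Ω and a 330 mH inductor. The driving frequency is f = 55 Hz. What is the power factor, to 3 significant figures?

0.689

ω = 2πf = 345.6 rad/s
X_L = ωL = 114 Ω
Parallel: admittances add. Y = 1/R + 1/(jωL)
Y = (0.00833 − j0.00877) S
|Y| = 0.0121 S → |Z| = 1/|Y| = 82.7 Ω, ∠Z = −∠Y = 46.5°
cos φ = cos(46.5°) = 0.689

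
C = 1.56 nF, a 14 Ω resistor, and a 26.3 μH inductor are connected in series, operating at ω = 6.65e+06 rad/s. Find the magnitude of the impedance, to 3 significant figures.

79.7 Ω

X_L = ωL = 175 Ω
X_C = 1/(ωC) = 96.4 Ω
Net reactance X = X_L − X_C = 78.5 Ω
Z = 14.0 + j78.5 Ω
|Z| = √(14.0² + 78.5²) = 79.7 Ω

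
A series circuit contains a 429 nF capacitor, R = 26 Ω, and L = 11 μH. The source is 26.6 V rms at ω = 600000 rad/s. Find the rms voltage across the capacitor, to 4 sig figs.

3.953 V

X_L = ωL = 6.600 Ω
X_C = 1/(ωC) = 3.885 Ω
Net reactance X = X_L − X_C = 2.715 Ω
Z = 26.00 + j2.715 Ω
|Z| = √(26.00² + 2.715²) = 26.14 Ω
I = V/|Z| = 1.018 A
V_C = I·|Z_C| = 1.018 × 3.885 = 3.953 V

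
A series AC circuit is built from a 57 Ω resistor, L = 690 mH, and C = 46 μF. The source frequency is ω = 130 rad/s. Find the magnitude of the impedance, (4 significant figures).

X_L = ωL = 89.70 Ω
X_C = 1/(ωC) = 167.2 Ω
Net reactance X = X_L − X_C = -77.52 Ω
Z = 57.00 − j77.52 Ω
|Z| = √(57.00² + 77.52²) = 96.22 Ω

96.22 Ω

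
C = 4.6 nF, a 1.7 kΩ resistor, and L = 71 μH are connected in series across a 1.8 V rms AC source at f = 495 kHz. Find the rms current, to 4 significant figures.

1.055 mA

ω = 2πf = 3.11e+06 rad/s
X_L = ωL = 220.8 Ω
X_C = 1/(ωC) = 69.90 Ω
Net reactance X = X_L − X_C = 150.9 Ω
Z = 1700 + j150.9 Ω
|Z| = √(1700² + 150.9²) = 1707 Ω
I = V/|Z| = 1.8/1707 = 1.055 mA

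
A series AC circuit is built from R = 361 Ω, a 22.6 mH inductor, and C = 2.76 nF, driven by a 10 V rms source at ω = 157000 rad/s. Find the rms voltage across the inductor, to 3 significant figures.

X_L = ωL = 3550 Ω
X_C = 1/(ωC) = 2310 Ω
Net reactance X = X_L − X_C = 1240 Ω
Z = 361 + j1240 Ω
|Z| = √(361² + 1240²) = 1290 Ω
I = V/|Z| = 7.74 mA
V_L = I·|Z_L| = 0.00774 × 3550 = 27.5 V

27.5 V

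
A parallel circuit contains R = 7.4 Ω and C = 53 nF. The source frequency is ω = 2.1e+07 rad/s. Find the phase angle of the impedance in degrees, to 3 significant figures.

X_C = 1/(ωC) = 0.898 Ω
Parallel: admittances add. Y = 1/R + jωC
Y = (0.135 + j1.11) S
|Y| = 1.12 S → |Z| = 1/|Y| = 0.892 Ω, ∠Z = −∠Y = -83.1°

-83.1°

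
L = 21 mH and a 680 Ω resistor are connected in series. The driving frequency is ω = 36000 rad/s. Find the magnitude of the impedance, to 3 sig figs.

1020 Ω

X_L = ωL = 756 Ω
Z = 680 + j756 Ω
|Z| = √(680² + 756²) = 1020 Ω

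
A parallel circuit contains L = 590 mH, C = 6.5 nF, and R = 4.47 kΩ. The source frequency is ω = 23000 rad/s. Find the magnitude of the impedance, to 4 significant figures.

X_L = ωL = 13570 Ω
X_C = 1/(ωC) = 6689 Ω
Parallel: admittances add. Y = 1/R + 1/(jωL) + jωC
Y = (0.0002237 + j7.581e-05) S
|Y| = 0.0002362 S → |Z| = 1/|Y| = 4234 Ω, ∠Z = −∠Y = -18.72°

4234 Ω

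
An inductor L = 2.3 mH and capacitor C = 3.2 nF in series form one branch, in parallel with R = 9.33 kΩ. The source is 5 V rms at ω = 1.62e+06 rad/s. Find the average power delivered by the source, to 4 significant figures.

X_L = ωL = 3726 Ω
X_C = 1/(ωC) = 192.9 Ω
Branch 1: Z₁ = R = 9330 Ω
Branch 2 (series LC): Z₂ = j(X_L − X_C) = j3533 Ω
Parallel: Z = Z₁Z₂/(Z₁+Z₂), |Z| = 3304 Ω, ∠Z = 69.26°
I = V/|Z| = 1.513 mA
P = VI cos φ = 5 × 0.001513 × cos(69.26°) = 2.680 mW

2.680 mW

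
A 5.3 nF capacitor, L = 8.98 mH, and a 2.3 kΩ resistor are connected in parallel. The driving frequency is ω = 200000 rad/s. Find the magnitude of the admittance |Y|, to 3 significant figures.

X_L = ωL = 1800 Ω
X_C = 1/(ωC) = 943 Ω
Parallel: admittances add. Y = 1/R + 1/(jωL) + jωC
Y = (0.000435 + j0.000503) S
|Y| = 0.000665 S → |Z| = 1/|Y| = 1500 Ω, ∠Z = −∠Y = -49.2°

665 μS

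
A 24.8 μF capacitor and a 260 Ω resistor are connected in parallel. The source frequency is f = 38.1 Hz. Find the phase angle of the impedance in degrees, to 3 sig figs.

-57.1°

ω = 2πf = 239.4 rad/s
X_C = 1/(ωC) = 168 Ω
Parallel: admittances add. Y = 1/R + jωC
Y = (0.00385 + j0.00594) S
|Y| = 0.00707 S → |Z| = 1/|Y| = 141 Ω, ∠Z = −∠Y = -57.1°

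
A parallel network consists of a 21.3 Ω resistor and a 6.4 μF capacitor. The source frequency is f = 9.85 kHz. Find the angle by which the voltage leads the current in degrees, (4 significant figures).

ω = 2πf = 61890 rad/s
X_C = 1/(ωC) = 2.525 Ω
Parallel: admittances add. Y = 1/R + jωC
Y = (0.04695 + j0.3961) S
|Y| = 0.3989 S → |Z| = 1/|Y| = 2.507 Ω, ∠Z = −∠Y = -83.24°

-83.24°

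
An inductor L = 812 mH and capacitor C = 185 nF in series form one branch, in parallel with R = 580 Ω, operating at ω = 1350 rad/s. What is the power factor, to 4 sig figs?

X_L = ωL = 1096 Ω
X_C = 1/(ωC) = 4004 Ω
Branch 1: Z₁ = R = 580.0 Ω
Branch 2 (series LC): Z₂ = j(X_L − X_C) = −j2908 Ω
Parallel: Z = Z₁Z₂/(Z₁+Z₂), |Z| = 568.8 Ω, ∠Z = -11.28°
cos φ = cos(-11.28°) = 0.9807

0.9807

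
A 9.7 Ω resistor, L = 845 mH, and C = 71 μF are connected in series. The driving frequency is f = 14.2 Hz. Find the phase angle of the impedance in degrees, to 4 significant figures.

ω = 2πf = 89.22 rad/s
X_L = ωL = 75.39 Ω
X_C = 1/(ωC) = 157.9 Ω
Net reactance X = X_L − X_C = -82.47 Ω
Z = 9.700 − j82.47 Ω
|Z| = √(9.700² + 82.47²) = 83.04 Ω
∠Z = arctan(-82.47/9.700) = -83.29°

-83.29°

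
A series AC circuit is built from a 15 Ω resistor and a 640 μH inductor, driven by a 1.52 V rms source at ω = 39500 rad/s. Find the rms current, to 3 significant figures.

X_L = ωL = 25.3 Ω
Z = 15.0 + j25.3 Ω
|Z| = √(15.0² + 25.3²) = 29.4 Ω
I = V/|Z| = 1.52/29.4 = 51.7 mA

51.7 mA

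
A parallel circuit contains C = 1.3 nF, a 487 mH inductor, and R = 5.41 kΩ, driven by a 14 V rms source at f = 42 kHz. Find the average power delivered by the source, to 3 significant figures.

36.2 mW

ω = 2πf = 263900 rad/s
X_L = ωL = 129000 Ω
X_C = 1/(ωC) = 2910 Ω
Parallel: admittances add. Y = 1/R + 1/(jωL) + jωC
Y = (0.000185 + j0.000335) S
|Y| = 0.000383 S → |Z| = 1/|Y| = 2610 Ω, ∠Z = −∠Y = -61.1°
I = V/|Z| = 5.36 mA
P = VI cos φ = 14 × 0.00536 × cos(-61.1°) = 36.2 mW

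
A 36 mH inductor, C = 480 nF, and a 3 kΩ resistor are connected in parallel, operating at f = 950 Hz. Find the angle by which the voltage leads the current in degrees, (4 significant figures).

79.44°

ω = 2πf = 5969 rad/s
X_L = ωL = 214.9 Ω
X_C = 1/(ωC) = 349.0 Ω
Parallel: admittances add. Y = 1/R + 1/(jωL) + jωC
Y = (0.0003333 − j0.001789) S
|Y| = 0.001819 S → |Z| = 1/|Y| = 549.7 Ω, ∠Z = −∠Y = 79.44°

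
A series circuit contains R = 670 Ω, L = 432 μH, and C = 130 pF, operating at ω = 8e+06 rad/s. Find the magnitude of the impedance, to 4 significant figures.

2583 Ω

X_L = ωL = 3456 Ω
X_C = 1/(ωC) = 961.5 Ω
Net reactance X = X_L − X_C = 2494 Ω
Z = 670.0 + j2494 Ω
|Z| = √(670.0² + 2494²) = 2583 Ω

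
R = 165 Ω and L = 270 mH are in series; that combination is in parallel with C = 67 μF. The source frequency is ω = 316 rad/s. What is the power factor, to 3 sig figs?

0.248

X_L = ωL = 85.3 Ω
X_C = 1/(ωC) = 47.2 Ω
Branch 1 (R+jX_L): Z₁ = 165 + j85.3 Ω, |Z₁| = 186 Ω
Branch 2 (−jX_C): Z₂ = −j47.2 Ω
Parallel: Z = Z₁Z₂/(Z₁+Z₂), |Z| = 51.8 Ω, ∠Z = -75.7°
cos φ = cos(-75.7°) = 0.248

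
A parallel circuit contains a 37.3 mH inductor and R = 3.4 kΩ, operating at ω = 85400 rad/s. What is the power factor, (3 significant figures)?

X_L = ωL = 3190 Ω
Parallel: admittances add. Y = 1/R + 1/(jωL)
Y = (0.000294 − j0.000314) S
|Y| = 0.000430 S → |Z| = 1/|Y| = 2320 Ω, ∠Z = −∠Y = 46.9°
cos φ = cos(46.9°) = 0.684

0.684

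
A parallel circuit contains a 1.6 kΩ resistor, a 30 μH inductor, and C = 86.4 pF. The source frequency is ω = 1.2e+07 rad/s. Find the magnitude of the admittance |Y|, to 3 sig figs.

1.85 mS

X_L = ωL = 360 Ω
X_C = 1/(ωC) = 965 Ω
Parallel: admittances add. Y = 1/R + 1/(jωL) + jωC
Y = (0.000625 − j0.00174) S
|Y| = 0.00185 S → |Z| = 1/|Y| = 541 Ω, ∠Z = −∠Y = 70.3°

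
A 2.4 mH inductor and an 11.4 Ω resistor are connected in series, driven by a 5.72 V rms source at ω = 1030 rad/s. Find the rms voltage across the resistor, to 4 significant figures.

5.590 V

X_L = ωL = 2.472 Ω
Z = 11.40 + j2.472 Ω
|Z| = √(11.40² + 2.472²) = 11.66 Ω
I = V/|Z| = 490.4 mA
V_R = I·|Z_R| = 0.4904 × 11.40 = 5.590 V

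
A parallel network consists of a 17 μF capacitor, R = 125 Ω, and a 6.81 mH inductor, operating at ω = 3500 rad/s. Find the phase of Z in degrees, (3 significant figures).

X_L = ωL = 23.8 Ω
X_C = 1/(ωC) = 16.8 Ω
Parallel: admittances add. Y = 1/R + 1/(jωL) + jωC
Y = (0.00800 + j0.0175) S
|Y| = 0.0193 S → |Z| = 1/|Y| = 51.9 Ω, ∠Z = −∠Y = -65.5°

-65.5°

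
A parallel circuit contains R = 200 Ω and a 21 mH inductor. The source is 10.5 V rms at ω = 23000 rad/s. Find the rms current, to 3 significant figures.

X_L = ωL = 483 Ω
Parallel: admittances add. Y = 1/R + 1/(jωL)
Y = (0.00500 − j0.00207) S
|Y| = 0.00541 S → |Z| = 1/|Y| = 185 Ω, ∠Z = −∠Y = 22.5°
I = V/|Z| = 10.5/185 = 56.8 mA

56.8 mA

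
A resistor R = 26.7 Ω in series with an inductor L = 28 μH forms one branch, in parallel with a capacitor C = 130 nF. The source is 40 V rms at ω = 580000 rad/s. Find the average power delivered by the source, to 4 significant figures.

43.74 W

X_L = ωL = 16.24 Ω
X_C = 1/(ωC) = 13.26 Ω
Branch 1 (R+jX_L): Z₁ = 26.70 + j16.24 Ω, |Z₁| = 31.25 Ω
Branch 2 (−jX_C): Z₂ = −j13.26 Ω
Parallel: Z = Z₁Z₂/(Z₁+Z₂), |Z| = 15.43 Ω, ∠Z = -65.05°
I = V/|Z| = 2.593 A
P = VI cos φ = 40 × 2.593 × cos(-65.05°) = 43.74 W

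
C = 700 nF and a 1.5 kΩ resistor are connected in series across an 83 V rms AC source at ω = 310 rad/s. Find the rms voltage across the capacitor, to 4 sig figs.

78.92 V

X_C = 1/(ωC) = 4608 Ω
Z = 1500 − j4608 Ω
|Z| = √(1500² + 4608²) = 4846 Ω
I = V/|Z| = 17.13 mA
V_C = I·|Z_C| = 0.01713 × 4608 = 78.92 V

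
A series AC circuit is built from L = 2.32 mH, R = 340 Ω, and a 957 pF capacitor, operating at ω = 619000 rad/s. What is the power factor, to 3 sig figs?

X_L = ωL = 1440 Ω
X_C = 1/(ωC) = 1690 Ω
Net reactance X = X_L − X_C = -252 Ω
Z = 340 − j252 Ω
|Z| = √(340² + 252²) = 423 Ω
∠Z = arctan(-252/340) = -36.5°
cos φ = cos(-36.5°) = 0.803

0.803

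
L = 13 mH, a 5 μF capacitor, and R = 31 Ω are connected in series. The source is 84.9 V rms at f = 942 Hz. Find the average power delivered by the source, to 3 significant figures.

ω = 2πf = 5919 rad/s
X_L = ωL = 76.9 Ω
X_C = 1/(ωC) = 33.8 Ω
Net reactance X = X_L − X_C = 43.2 Ω
Z = 31.0 + j43.2 Ω
|Z| = √(31.0² + 43.2²) = 53.1 Ω
∠Z = arctan(43.2/31.0) = 54.3°
I = V/|Z| = 1.60 A
P = VI cos φ = 84.9 × 1.60 × cos(54.3°) = 79.1 W

79.1 W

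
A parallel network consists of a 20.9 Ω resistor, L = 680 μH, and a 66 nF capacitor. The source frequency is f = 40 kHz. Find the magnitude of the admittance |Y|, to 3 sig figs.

49.0 mS

ω = 2πf = 251300 rad/s
X_L = ωL = 171 Ω
X_C = 1/(ωC) = 60.3 Ω
Parallel: admittances add. Y = 1/R + 1/(jωL) + jωC
Y = (0.0478 + j0.0107) S
|Y| = 0.0490 S → |Z| = 1/|Y| = 20.4 Ω, ∠Z = −∠Y = -12.6°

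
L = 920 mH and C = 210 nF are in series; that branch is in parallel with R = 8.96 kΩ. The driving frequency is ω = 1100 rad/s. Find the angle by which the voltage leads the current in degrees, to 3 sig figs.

-69.7°

X_L = ωL = 1010 Ω
X_C = 1/(ωC) = 4330 Ω
Branch 1: Z₁ = R = 8960 Ω
Branch 2 (series LC): Z₂ = j(X_L − X_C) = −j3320 Ω
Parallel: Z = Z₁Z₂/(Z₁+Z₂), |Z| = 3110 Ω, ∠Z = -69.7°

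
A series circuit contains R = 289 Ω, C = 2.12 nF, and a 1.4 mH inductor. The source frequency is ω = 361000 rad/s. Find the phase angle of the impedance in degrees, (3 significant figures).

-70.2°

X_L = ωL = 505 Ω
X_C = 1/(ωC) = 1310 Ω
Net reactance X = X_L − X_C = -801 Ω
Z = 289 − j801 Ω
|Z| = √(289² + 801²) = 852 Ω
∠Z = arctan(-801/289) = -70.2°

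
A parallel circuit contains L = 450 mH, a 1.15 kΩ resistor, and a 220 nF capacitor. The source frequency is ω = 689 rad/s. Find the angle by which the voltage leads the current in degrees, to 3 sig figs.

X_L = ωL = 310 Ω
X_C = 1/(ωC) = 6600 Ω
Parallel: admittances add. Y = 1/R + 1/(jωL) + jωC
Y = (0.000870 − j0.00307) S
|Y| = 0.00319 S → |Z| = 1/|Y| = 313 Ω, ∠Z = −∠Y = 74.2°

74.2°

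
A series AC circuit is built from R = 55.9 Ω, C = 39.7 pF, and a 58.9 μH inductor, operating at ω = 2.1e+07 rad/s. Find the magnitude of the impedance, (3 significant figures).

X_L = ωL = 1240 Ω
X_C = 1/(ωC) = 1200 Ω
Net reactance X = X_L − X_C = 37.4 Ω
Z = 55.9 + j37.4 Ω
|Z| = √(55.9² + 37.4²) = 67.3 Ω

67.3 Ω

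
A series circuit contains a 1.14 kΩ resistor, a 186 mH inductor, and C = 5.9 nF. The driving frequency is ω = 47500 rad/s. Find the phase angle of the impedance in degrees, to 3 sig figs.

X_L = ωL = 8840 Ω
X_C = 1/(ωC) = 3570 Ω
Net reactance X = X_L − X_C = 5270 Ω
Z = 1140 + j5270 Ω
|Z| = √(1140² + 5270²) = 5390 Ω
∠Z = arctan(5270/1140) = 77.8°

77.8°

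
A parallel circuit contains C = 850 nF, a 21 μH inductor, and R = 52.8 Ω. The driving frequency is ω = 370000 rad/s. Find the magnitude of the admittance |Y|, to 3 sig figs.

187 mS

X_L = ωL = 7.77 Ω
X_C = 1/(ωC) = 3.18 Ω
Parallel: admittances add. Y = 1/R + 1/(jωL) + jωC
Y = (0.0189 + j0.186) S
|Y| = 0.187 S → |Z| = 1/|Y| = 5.35 Ω, ∠Z = −∠Y = -84.2°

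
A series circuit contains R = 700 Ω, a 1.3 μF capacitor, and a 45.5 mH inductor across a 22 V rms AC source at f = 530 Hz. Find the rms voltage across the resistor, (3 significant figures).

ω = 2πf = 3330 rad/s
X_L = ωL = 152 Ω
X_C = 1/(ωC) = 231 Ω
Net reactance X = X_L − X_C = -79.5 Ω
Z = 700 − j79.5 Ω
|Z| = √(700² + 79.5²) = 704 Ω
I = V/|Z| = 31.2 mA
V_R = I·|Z_R| = 0.0312 × 700 = 21.9 V

21.9 V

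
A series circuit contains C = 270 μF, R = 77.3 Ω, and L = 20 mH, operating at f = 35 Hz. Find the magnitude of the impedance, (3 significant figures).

ω = 2πf = 219.9 rad/s
X_L = ωL = 4.40 Ω
X_C = 1/(ωC) = 16.8 Ω
Net reactance X = X_L − X_C = -12.4 Ω
Z = 77.3 − j12.4 Ω
|Z| = √(77.3² + 12.4²) = 78.3 Ω

78.3 Ω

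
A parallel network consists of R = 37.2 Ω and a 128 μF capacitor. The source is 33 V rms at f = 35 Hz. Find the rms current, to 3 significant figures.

1.28 A

ω = 2πf = 219.9 rad/s
X_C = 1/(ωC) = 35.5 Ω
Parallel: admittances add. Y = 1/R + jωC
Y = (0.0269 + j0.0281) S
|Y| = 0.0389 S → |Z| = 1/|Y| = 25.7 Ω, ∠Z = −∠Y = -46.3°
I = V/|Z| = 33/25.7 = 1.28 A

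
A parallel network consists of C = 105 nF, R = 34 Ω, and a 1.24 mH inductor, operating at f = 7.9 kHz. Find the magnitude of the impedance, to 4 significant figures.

ω = 2πf = 49640 rad/s
X_L = ωL = 61.55 Ω
X_C = 1/(ωC) = 191.9 Ω
Parallel: admittances add. Y = 1/R + 1/(jωL) + jωC
Y = (0.02941 − j0.01104) S
|Y| = 0.03141 S → |Z| = 1/|Y| = 31.83 Ω, ∠Z = −∠Y = 20.57°

31.83 Ω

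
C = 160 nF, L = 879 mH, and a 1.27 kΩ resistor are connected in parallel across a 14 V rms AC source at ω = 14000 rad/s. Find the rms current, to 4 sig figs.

X_L = ωL = 12310 Ω
X_C = 1/(ωC) = 446.4 Ω
Parallel: admittances add. Y = 1/R + 1/(jωL) + jωC
Y = (0.0007874 + j0.002159) S
|Y| = 0.002298 S → |Z| = 1/|Y| = 435.2 Ω, ∠Z = −∠Y = -69.96°
I = V/|Z| = 14/435.2 = 32.17 mA

32.17 mA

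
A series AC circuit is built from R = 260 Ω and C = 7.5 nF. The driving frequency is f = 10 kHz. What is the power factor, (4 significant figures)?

0.1216

ω = 2πf = 62830 rad/s
X_C = 1/(ωC) = 2122 Ω
Z = 260.0 − j2122 Ω
|Z| = √(260.0² + 2122²) = 2138 Ω
∠Z = arctan(-2122/260.0) = -83.01°
cos φ = cos(-83.01°) = 0.1216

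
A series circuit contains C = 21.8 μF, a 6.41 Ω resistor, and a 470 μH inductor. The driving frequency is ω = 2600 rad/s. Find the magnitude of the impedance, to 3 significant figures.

17.6 Ω

X_L = ωL = 1.22 Ω
X_C = 1/(ωC) = 17.6 Ω
Net reactance X = X_L − X_C = -16.4 Ω
Z = 6.41 − j16.4 Ω
|Z| = √(6.41² + 16.4²) = 17.6 Ω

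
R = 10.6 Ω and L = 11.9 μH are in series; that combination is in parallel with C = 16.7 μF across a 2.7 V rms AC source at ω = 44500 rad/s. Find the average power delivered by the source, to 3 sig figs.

X_L = ωL = 0.530 Ω
X_C = 1/(ωC) = 1.35 Ω
Branch 1 (R+jX_L): Z₁ = 10.6 + j0.530 Ω, |Z₁| = 10.6 Ω
Branch 2 (−jX_C): Z₂ = −j1.35 Ω
Parallel: Z = Z₁Z₂/(Z₁+Z₂), |Z| = 1.34 Ω, ∠Z = -82.7°
I = V/|Z| = 2.01 A
P = VI cos φ = 2.7 × 2.01 × cos(-82.7°) = 686 mW

686 mW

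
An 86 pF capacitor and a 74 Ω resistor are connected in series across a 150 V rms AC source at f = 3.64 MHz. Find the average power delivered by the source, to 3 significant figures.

ω = 2πf = 2.287e+07 rad/s
X_C = 1/(ωC) = 508 Ω
Z = 74.0 − j508 Ω
|Z| = √(74.0² + 508²) = 514 Ω
∠Z = arctan(-508/74.0) = -81.7°
I = V/|Z| = 292 mA
P = VI cos φ = 150 × 0.292 × cos(-81.7°) = 6.31 W

6.31 W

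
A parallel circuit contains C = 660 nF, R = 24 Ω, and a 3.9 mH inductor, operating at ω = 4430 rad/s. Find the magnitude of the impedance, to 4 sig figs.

X_L = ωL = 17.28 Ω
X_C = 1/(ωC) = 342.0 Ω
Parallel: admittances add. Y = 1/R + 1/(jωL) + jωC
Y = (0.04167 − j0.05496) S
|Y| = 0.06897 S → |Z| = 1/|Y| = 14.50 Ω, ∠Z = −∠Y = 52.83°

14.50 Ω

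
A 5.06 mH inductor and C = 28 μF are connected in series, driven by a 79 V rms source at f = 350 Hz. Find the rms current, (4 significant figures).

ω = 2πf = 2199 rad/s
X_L = ωL = 11.13 Ω
X_C = 1/(ωC) = 16.24 Ω
Net reactance X = X_L − X_C = -5.113 Ω
Z = − j5.113 Ω
|Z| = √(0² + 5.113²) = 5.113 Ω
I = V/|Z| = 79/5.113 = 15.45 A

15.45 A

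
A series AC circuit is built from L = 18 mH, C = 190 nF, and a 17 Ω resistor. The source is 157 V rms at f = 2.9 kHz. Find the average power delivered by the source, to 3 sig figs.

ω = 2πf = 18220 rad/s
X_L = ωL = 328 Ω
X_C = 1/(ωC) = 289 Ω
Net reactance X = X_L − X_C = 39.1 Ω
Z = 17.0 + j39.1 Ω
|Z| = √(17.0² + 39.1²) = 42.7 Ω
∠Z = arctan(39.1/17.0) = 66.5°
I = V/|Z| = 3.68 A
P = VI cos φ = 157 × 3.68 × cos(66.5°) = 230 W

230 W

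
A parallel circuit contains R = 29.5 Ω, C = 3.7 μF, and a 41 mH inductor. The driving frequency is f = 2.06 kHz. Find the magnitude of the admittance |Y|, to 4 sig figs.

ω = 2πf = 12940 rad/s
X_L = ωL = 530.7 Ω
X_C = 1/(ωC) = 20.88 Ω
Parallel: admittances add. Y = 1/R + 1/(jωL) + jωC
Y = (0.03390 + j0.04601) S
|Y| = 0.05715 S → |Z| = 1/|Y| = 17.50 Ω, ∠Z = −∠Y = -53.62°

57.15 mS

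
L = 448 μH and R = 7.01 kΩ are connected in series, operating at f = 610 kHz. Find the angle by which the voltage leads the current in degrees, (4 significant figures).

ω = 2πf = 3.833e+06 rad/s
X_L = ωL = 1717 Ω
Z = 7010 + j1717 Ω
|Z| = √(7010² + 1717²) = 7217 Ω
∠Z = arctan(1717/7010) = 13.76°

13.76°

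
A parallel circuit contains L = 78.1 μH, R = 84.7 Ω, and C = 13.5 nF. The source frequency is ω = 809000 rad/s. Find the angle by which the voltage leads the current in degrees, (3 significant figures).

X_L = ωL = 63.2 Ω
X_C = 1/(ωC) = 91.6 Ω
Parallel: admittances add. Y = 1/R + 1/(jωL) + jωC
Y = (0.0118 − j0.00491) S
|Y| = 0.0128 S → |Z| = 1/|Y| = 78.2 Ω, ∠Z = −∠Y = 22.6°

22.6°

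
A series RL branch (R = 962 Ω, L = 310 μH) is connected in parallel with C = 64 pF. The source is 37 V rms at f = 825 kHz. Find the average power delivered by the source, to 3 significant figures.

ω = 2πf = 5.184e+06 rad/s
X_L = ωL = 1610 Ω
X_C = 1/(ωC) = 3010 Ω
Branch 1 (R+jX_L): Z₁ = 962 + j1610 Ω, |Z₁| = 1870 Ω
Branch 2 (−jX_C): Z₂ = −j3010 Ω
Parallel: Z = Z₁Z₂/(Z₁+Z₂), |Z| = 3310 Ω, ∠Z = 24.7°
I = V/|Z| = 11.2 mA
P = VI cos φ = 37 × 0.0112 × cos(24.7°) = 375 mW

375 mW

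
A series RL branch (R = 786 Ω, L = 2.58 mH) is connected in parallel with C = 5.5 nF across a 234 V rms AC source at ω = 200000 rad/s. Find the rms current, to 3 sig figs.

X_L = ωL = 516 Ω
X_C = 1/(ωC) = 909 Ω
Branch 1 (R+jX_L): Z₁ = 786 + j516 Ω, |Z₁| = 940 Ω
Branch 2 (−jX_C): Z₂ = −j909 Ω
Parallel: Z = Z₁Z₂/(Z₁+Z₂), |Z| = 973 Ω, ∠Z = -30.1°
I = V/|Z| = 234/973 = 241 mA

241 mA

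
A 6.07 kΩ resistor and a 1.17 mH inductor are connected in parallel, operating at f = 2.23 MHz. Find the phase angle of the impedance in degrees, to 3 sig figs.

ω = 2πf = 1.401e+07 rad/s
X_L = ωL = 16400 Ω
Parallel: admittances add. Y = 1/R + 1/(jωL)
Y = (0.000165 − j6.1e-05) S
|Y| = 0.000176 S → |Z| = 1/|Y| = 5690 Ω, ∠Z = −∠Y = 20.3°

20.3°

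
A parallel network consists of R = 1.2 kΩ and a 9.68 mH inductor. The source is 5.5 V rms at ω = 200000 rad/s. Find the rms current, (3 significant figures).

5.39 mA

X_L = ωL = 1940 Ω
Parallel: admittances add. Y = 1/R + 1/(jωL)
Y = (0.000833 − j0.000517) S
|Y| = 0.000980 S → |Z| = 1/|Y| = 1020 Ω, ∠Z = −∠Y = 31.8°
I = V/|Z| = 5.5/1020 = 5.39 mA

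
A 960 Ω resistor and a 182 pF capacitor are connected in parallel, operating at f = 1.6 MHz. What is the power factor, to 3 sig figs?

0.495

ω = 2πf = 1.005e+07 rad/s
X_C = 1/(ωC) = 547 Ω
Parallel: admittances add. Y = 1/R + jωC
Y = (0.00104 + j0.00183) S
|Y| = 0.00211 S → |Z| = 1/|Y| = 475 Ω, ∠Z = −∠Y = -60.3°
cos φ = cos(-60.3°) = 0.495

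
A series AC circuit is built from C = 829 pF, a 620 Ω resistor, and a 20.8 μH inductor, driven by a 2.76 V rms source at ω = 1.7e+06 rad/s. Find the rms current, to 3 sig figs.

X_L = ωL = 35.4 Ω
X_C = 1/(ωC) = 710 Ω
Net reactance X = X_L − X_C = -674 Ω
Z = 620 − j674 Ω
|Z| = √(620² + 674²) = 916 Ω
I = V/|Z| = 2.76/916 = 3.01 mA

3.01 mA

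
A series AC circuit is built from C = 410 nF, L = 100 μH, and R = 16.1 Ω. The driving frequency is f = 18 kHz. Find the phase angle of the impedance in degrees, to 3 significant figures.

-32.5°

ω = 2πf = 113100 rad/s
X_L = ωL = 11.3 Ω
X_C = 1/(ωC) = 21.6 Ω
Net reactance X = X_L − X_C = -10.3 Ω
Z = 16.1 − j10.3 Ω
|Z| = √(16.1² + 10.3²) = 19.1 Ω
∠Z = arctan(-10.3/16.1) = -32.5°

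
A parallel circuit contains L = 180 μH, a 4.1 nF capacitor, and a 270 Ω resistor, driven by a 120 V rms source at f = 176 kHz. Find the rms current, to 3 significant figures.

ω = 2πf = 1.106e+06 rad/s
X_L = ωL = 199 Ω
X_C = 1/(ωC) = 221 Ω
Parallel: admittances add. Y = 1/R + 1/(jωL) + jωC
Y = (0.00370 − j0.000490) S
|Y| = 0.00374 S → |Z| = 1/|Y| = 268 Ω, ∠Z = −∠Y = 7.53°
I = V/|Z| = 120/268 = 448 mA

448 mA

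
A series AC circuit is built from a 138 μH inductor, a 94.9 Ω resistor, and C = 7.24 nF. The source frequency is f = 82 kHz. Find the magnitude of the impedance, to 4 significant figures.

218.6 Ω

ω = 2πf = 515200 rad/s
X_L = ωL = 71.10 Ω
X_C = 1/(ωC) = 268.1 Ω
Net reactance X = X_L − X_C = -197.0 Ω
Z = 94.90 − j197.0 Ω
|Z| = √(94.90² + 197.0²) = 218.6 Ω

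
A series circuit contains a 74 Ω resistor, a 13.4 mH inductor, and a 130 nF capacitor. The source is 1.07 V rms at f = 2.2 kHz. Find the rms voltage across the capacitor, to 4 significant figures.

1.573 V

ω = 2πf = 13820 rad/s
X_L = ωL = 185.2 Ω
X_C = 1/(ωC) = 556.5 Ω
Net reactance X = X_L − X_C = -371.3 Ω
Z = 74.00 − j371.3 Ω
|Z| = √(74.00² + 371.3²) = 378.6 Ω
I = V/|Z| = 2.826 mA
V_C = I·|Z_C| = 0.002826 × 556.5 = 1.573 V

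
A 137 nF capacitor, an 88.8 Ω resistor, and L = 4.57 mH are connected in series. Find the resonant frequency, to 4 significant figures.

6.361 kHz

ω₀ = 1/√(LC) = 1/√(0.00457 × 1.37e-07) = 39970 rad/s
f₀ = ω₀/(2π) = 6.361 kHz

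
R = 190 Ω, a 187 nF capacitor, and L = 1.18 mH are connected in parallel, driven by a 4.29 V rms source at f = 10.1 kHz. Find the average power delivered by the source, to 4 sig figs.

96.86 mW

ω = 2πf = 63460 rad/s
X_L = ωL = 74.88 Ω
X_C = 1/(ωC) = 84.27 Ω
Parallel: admittances add. Y = 1/R + 1/(jωL) + jωC
Y = (0.005263 − j0.001487) S
|Y| = 0.005469 S → |Z| = 1/|Y| = 182.8 Ω, ∠Z = −∠Y = 15.78°
I = V/|Z| = 23.46 mA
P = VI cos φ = 4.29 × 0.02346 × cos(15.78°) = 96.86 mW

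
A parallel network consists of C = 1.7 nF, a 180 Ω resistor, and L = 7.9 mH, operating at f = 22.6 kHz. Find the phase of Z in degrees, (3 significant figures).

6.67°

ω = 2πf = 142000 rad/s
X_L = ωL = 1120 Ω
X_C = 1/(ωC) = 4140 Ω
Parallel: admittances add. Y = 1/R + 1/(jωL) + jωC
Y = (0.00556 − j0.000650) S
|Y| = 0.00559 S → |Z| = 1/|Y| = 179 Ω, ∠Z = −∠Y = 6.67°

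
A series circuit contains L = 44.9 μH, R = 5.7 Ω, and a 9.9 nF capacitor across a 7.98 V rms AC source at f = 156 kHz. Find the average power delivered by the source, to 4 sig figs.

ω = 2πf = 980200 rad/s
X_L = ωL = 44.01 Ω
X_C = 1/(ωC) = 103.1 Ω
Net reactance X = X_L − X_C = -59.04 Ω
Z = 5.700 − j59.04 Ω
|Z| = √(5.700² + 59.04²) = 59.32 Ω
∠Z = arctan(-59.04/5.700) = -84.49°
I = V/|Z| = 134.5 mA
P = VI cos φ = 7.98 × 0.1345 × cos(-84.49°) = 103.2 mW

103.2 mW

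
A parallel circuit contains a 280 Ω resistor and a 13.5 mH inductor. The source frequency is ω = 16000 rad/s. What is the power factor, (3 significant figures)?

0.611

X_L = ωL = 216 Ω
Parallel: admittances add. Y = 1/R + 1/(jωL)
Y = (0.00357 − j0.00463) S
|Y| = 0.00585 S → |Z| = 1/|Y| = 171 Ω, ∠Z = −∠Y = 52.4°
cos φ = cos(52.4°) = 0.611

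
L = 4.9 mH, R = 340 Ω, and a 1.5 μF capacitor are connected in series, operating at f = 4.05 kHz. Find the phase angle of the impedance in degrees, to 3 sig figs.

16.2°

ω = 2πf = 25450 rad/s
X_L = ωL = 125 Ω
X_C = 1/(ωC) = 26.2 Ω
Net reactance X = X_L − X_C = 98.5 Ω
Z = 340 + j98.5 Ω
|Z| = √(340² + 98.5²) = 354 Ω
∠Z = arctan(98.5/340) = 16.2°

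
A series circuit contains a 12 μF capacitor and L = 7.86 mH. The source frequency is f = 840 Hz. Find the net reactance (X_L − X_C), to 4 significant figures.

25.69 Ω

ω = 2πf = 5278 rad/s
X_L = ωL = 41.48 Ω
X_C = 1/(ωC) = 15.79 Ω
X = 41.48 − 15.79 = 25.69 Ω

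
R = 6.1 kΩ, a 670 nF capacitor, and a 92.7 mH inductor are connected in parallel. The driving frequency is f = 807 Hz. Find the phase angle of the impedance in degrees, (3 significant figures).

ω = 2πf = 5071 rad/s
X_L = ωL = 470 Ω
X_C = 1/(ωC) = 294 Ω
Parallel: admittances add. Y = 1/R + 1/(jωL) + jωC
Y = (0.000164 + j0.00127) S
|Y| = 0.00128 S → |Z| = 1/|Y| = 781 Ω, ∠Z = −∠Y = -82.6°

-82.6°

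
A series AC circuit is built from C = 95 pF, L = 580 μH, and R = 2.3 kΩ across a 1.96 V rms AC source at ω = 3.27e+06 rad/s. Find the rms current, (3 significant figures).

X_L = ωL = 1900 Ω
X_C = 1/(ωC) = 3220 Ω
Net reactance X = X_L − X_C = -1320 Ω
Z = 2300 − j1320 Ω
|Z| = √(2300² + 1320²) = 2650 Ω
I = V/|Z| = 1.96/2650 = 739 μA

739 μA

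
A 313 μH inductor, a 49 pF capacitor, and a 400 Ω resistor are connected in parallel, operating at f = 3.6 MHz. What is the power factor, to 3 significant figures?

0.933

ω = 2πf = 2.262e+07 rad/s
X_L = ωL = 7080 Ω
X_C = 1/(ωC) = 902 Ω
Parallel: admittances add. Y = 1/R + 1/(jωL) + jωC
Y = (0.00250 + j0.000967) S
|Y| = 0.00268 S → |Z| = 1/|Y| = 373 Ω, ∠Z = −∠Y = -21.1°
cos φ = cos(-21.1°) = 0.933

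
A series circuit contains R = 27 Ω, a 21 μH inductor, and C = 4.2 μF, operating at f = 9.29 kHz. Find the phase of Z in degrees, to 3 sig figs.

-6.03°

ω = 2πf = 58370 rad/s
X_L = ωL = 1.23 Ω
X_C = 1/(ωC) = 4.08 Ω
Net reactance X = X_L − X_C = -2.85 Ω
Z = 27.0 − j2.85 Ω
|Z| = √(27.0² + 2.85²) = 27.2 Ω
∠Z = arctan(-2.85/27.0) = -6.03°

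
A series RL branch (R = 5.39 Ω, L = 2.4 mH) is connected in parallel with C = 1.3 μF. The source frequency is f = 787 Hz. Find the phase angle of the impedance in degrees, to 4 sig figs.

63.43°

ω = 2πf = 4945 rad/s
X_L = ωL = 11.87 Ω
X_C = 1/(ωC) = 155.6 Ω
Branch 1 (R+jX_L): Z₁ = 5.390 + j11.87 Ω, |Z₁| = 13.03 Ω
Branch 2 (−jX_C): Z₂ = −j155.6 Ω
Parallel: Z = Z₁Z₂/(Z₁+Z₂), |Z| = 14.10 Ω, ∠Z = 63.43°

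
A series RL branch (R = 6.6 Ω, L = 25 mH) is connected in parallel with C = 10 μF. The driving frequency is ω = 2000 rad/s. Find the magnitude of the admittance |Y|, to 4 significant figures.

2.617 mS

X_L = ωL = 50.00 Ω
X_C = 1/(ωC) = 50.00 Ω
Branch 1 (R+jX_L): Z₁ = 6.600 + j50.00 Ω, |Z₁| = 50.43 Ω
Branch 2 (−jX_C): Z₂ = −j50.00 Ω
Parallel: Z = Z₁Z₂/(Z₁+Z₂), |Z| = 382.1 Ω, ∠Z = -7.520°
|Y| = 1/|Z| = 2.617 mS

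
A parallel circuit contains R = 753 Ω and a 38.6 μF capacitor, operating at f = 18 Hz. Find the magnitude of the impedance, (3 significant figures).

ω = 2πf = 113.1 rad/s
X_C = 1/(ωC) = 229 Ω
Parallel: admittances add. Y = 1/R + jωC
Y = (0.00133 + j0.00437) S
|Y| = 0.00456 S → |Z| = 1/|Y| = 219 Ω, ∠Z = −∠Y = -73.1°

219 Ω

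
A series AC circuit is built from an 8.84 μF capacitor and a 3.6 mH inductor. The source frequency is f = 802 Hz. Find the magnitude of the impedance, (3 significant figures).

ω = 2πf = 5039 rad/s
X_L = ωL = 18.1 Ω
X_C = 1/(ωC) = 22.4 Ω
Net reactance X = X_L − X_C = -4.31 Ω
Z = − j4.31 Ω
|Z| = √(0² + 4.31²) = 4.31 Ω

4.31 Ω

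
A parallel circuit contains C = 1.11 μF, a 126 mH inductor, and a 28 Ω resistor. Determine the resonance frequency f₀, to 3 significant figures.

426 Hz

ω₀ = 1/√(LC) = 1/√(0.126 × 1.11e-06) = 2674 rad/s
f₀ = ω₀/(2π) = 426 Hz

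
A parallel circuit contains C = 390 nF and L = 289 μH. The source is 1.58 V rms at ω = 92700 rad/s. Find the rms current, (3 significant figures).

X_L = ωL = 26.8 Ω
X_C = 1/(ωC) = 27.7 Ω
Parallel: admittances add. Y = 1/(jωL) + jωC
Y = (0 − j0.00117) S
|Y| = 0.00117 S → |Z| = 1/|Y| = 852 Ω, ∠Z = −∠Y = 90.0°
I = V/|Z| = 1.58/852 = 1.85 mA

1.85 mA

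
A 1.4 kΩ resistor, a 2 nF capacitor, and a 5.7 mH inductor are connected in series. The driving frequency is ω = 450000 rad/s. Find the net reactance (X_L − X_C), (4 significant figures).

X_L = ωL = 2565 Ω
X_C = 1/(ωC) = 1111 Ω
X = 2565 − 1111 = 1454 Ω

1454 Ω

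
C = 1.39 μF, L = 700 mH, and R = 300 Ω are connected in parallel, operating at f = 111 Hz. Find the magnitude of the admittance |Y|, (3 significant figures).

ω = 2πf = 697.4 rad/s
X_L = ωL = 488 Ω
X_C = 1/(ωC) = 1030 Ω
Parallel: admittances add. Y = 1/R + 1/(jωL) + jωC
Y = (0.00333 − j0.00108) S
|Y| = 0.00350 S → |Z| = 1/|Y| = 285 Ω, ∠Z = −∠Y = 17.9°

3.50 mS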